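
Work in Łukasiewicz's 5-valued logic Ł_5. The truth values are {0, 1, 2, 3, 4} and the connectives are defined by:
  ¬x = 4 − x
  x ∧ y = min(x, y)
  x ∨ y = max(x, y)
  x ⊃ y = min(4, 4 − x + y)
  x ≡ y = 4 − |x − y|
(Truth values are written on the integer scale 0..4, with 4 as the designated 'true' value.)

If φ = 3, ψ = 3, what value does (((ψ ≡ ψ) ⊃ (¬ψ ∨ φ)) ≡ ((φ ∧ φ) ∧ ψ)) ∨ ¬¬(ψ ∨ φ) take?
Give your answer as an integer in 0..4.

ψ ≡ ψ = 3 ≡ 3 = 4
¬ψ = ¬3 = 1
¬ψ ∨ φ = 1 ∨ 3 = 3
(ψ ≡ ψ) ⊃ (¬ψ ∨ φ) = 4 ⊃ 3 = 3
φ ∧ φ = 3 ∧ 3 = 3
(φ ∧ φ) ∧ ψ = 3 ∧ 3 = 3
((ψ ≡ ψ) ⊃ (¬ψ ∨ φ)) ≡ ((φ ∧ φ) ∧ ψ) = 3 ≡ 3 = 4
ψ ∨ φ = 3 ∨ 3 = 3
¬(ψ ∨ φ) = ¬3 = 1
¬¬(ψ ∨ φ) = ¬1 = 3
(((ψ ≡ ψ) ⊃ (¬ψ ∨ φ)) ≡ ((φ ∧ φ) ∧ ψ)) ∨ ¬¬(ψ ∨ φ) = 4 ∨ 3 = 4

4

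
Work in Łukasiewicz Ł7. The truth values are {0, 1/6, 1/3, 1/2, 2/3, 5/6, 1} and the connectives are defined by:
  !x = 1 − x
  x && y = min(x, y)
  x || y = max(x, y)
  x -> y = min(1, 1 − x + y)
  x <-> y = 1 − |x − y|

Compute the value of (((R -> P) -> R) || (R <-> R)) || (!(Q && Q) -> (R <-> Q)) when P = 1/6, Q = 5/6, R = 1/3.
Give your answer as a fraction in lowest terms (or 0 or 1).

1

R -> P = 1/3 -> 1/6 = 5/6
(R -> P) -> R = 5/6 -> 1/3 = 1/2
R <-> R = 1/3 <-> 1/3 = 1
((R -> P) -> R) || (R <-> R) = 1/2 || 1 = 1
Q && Q = 5/6 && 5/6 = 5/6
!(Q && Q) = !5/6 = 1/6
R <-> Q = 1/3 <-> 5/6 = 1/2
!(Q && Q) -> (R <-> Q) = 1/6 -> 1/2 = 1
(((R -> P) -> R) || (R <-> R)) || (!(Q && Q) -> (R <-> Q)) = 1 || 1 = 1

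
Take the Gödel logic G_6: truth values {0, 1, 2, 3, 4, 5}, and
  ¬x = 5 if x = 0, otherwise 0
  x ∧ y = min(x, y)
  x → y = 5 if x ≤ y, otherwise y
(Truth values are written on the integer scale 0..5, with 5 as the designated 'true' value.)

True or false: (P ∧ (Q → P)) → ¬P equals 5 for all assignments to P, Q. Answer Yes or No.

Counterexample: take P = 1, Q = 0.
Q → P = 0 → 1 = 5
P ∧ (Q → P) = 1 ∧ 5 = 1
¬P = ¬1 = 0
(P ∧ (Q → P)) → ¬P = 1 → 0 = 0
This gives 0 ≠ 5.

No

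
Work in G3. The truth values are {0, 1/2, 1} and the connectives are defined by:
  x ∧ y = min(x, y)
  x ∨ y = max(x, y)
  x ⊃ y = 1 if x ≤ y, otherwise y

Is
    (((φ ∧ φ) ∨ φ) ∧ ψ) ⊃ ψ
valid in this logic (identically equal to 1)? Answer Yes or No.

Yes

φ = 0, ψ = 0 ↦ 1
φ = 0, ψ = 1/2 ↦ 1
φ = 0, ψ = 1 ↦ 1
φ = 1/2, ψ = 0 ↦ 1
φ = 1/2, ψ = 1/2 ↦ 1
φ = 1/2, ψ = 1 ↦ 1
φ = 1, ψ = 0 ↦ 1
φ = 1, ψ = 1/2 ↦ 1
φ = 1, ψ = 1 ↦ 1
Every assignment gives a value ≥ 1.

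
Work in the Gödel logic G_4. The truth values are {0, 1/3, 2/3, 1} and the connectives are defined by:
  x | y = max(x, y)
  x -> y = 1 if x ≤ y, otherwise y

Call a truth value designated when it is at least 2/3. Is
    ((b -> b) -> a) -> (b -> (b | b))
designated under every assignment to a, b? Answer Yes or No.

a = 0, b = 0 ↦ 1
a = 0, b = 1/3 ↦ 1
a = 0, b = 2/3 ↦ 1
a = 0, b = 1 ↦ 1
a = 1/3, b = 0 ↦ 1
a = 1/3, b = 1/3 ↦ 1
a = 1/3, b = 2/3 ↦ 1
a = 1/3, b = 1 ↦ 1
a = 2/3, b = 0 ↦ 1
a = 2/3, b = 1/3 ↦ 1
a = 2/3, b = 2/3 ↦ 1
a = 2/3, b = 1 ↦ 1
a = 1, b = 0 ↦ 1
a = 1, b = 1/3 ↦ 1
a = 1, b = 2/3 ↦ 1
a = 1, b = 1 ↦ 1
Every assignment gives a value ≥ 2/3.

Yes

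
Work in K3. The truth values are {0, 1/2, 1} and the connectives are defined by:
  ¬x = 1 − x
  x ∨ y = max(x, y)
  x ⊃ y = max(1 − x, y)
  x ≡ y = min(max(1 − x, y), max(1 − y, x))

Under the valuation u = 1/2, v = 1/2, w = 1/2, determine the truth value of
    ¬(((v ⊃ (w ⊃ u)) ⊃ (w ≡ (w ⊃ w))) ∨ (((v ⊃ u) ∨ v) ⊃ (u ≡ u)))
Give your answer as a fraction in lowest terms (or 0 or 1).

1/2

w ⊃ u = 1/2 ⊃ 1/2 = 1/2
v ⊃ (w ⊃ u) = 1/2 ⊃ 1/2 = 1/2
w ⊃ w = 1/2 ⊃ 1/2 = 1/2
w ≡ (w ⊃ w) = 1/2 ≡ 1/2 = 1/2
(v ⊃ (w ⊃ u)) ⊃ (w ≡ (w ⊃ w)) = 1/2 ⊃ 1/2 = 1/2
v ⊃ u = 1/2 ⊃ 1/2 = 1/2
(v ⊃ u) ∨ v = 1/2 ∨ 1/2 = 1/2
u ≡ u = 1/2 ≡ 1/2 = 1/2
((v ⊃ u) ∨ v) ⊃ (u ≡ u) = 1/2 ⊃ 1/2 = 1/2
((v ⊃ (w ⊃ u)) ⊃ (w ≡ (w ⊃ w))) ∨ (((v ⊃ u) ∨ v) ⊃ (u ≡ u)) = 1/2 ∨ 1/2 = 1/2
¬(((v ⊃ (w ⊃ u)) ⊃ (w ≡ (w ⊃ w))) ∨ (((v ⊃ u) ∨ v) ⊃ (u ≡ u))) = ¬1/2 = 1/2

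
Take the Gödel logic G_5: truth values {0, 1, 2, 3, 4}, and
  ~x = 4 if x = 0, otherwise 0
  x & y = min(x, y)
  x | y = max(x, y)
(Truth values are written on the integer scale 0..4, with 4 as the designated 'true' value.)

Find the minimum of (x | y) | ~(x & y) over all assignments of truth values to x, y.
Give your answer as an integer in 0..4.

Take x = 1, y = 1:
x | y = 1 | 1 = 1
x & y = 1 & 1 = 1
~(x & y) = ~1 = 0
(x | y) | ~(x & y) = 1 | 0 = 1
No assignment yields a value below 1, so this is the minimum.

1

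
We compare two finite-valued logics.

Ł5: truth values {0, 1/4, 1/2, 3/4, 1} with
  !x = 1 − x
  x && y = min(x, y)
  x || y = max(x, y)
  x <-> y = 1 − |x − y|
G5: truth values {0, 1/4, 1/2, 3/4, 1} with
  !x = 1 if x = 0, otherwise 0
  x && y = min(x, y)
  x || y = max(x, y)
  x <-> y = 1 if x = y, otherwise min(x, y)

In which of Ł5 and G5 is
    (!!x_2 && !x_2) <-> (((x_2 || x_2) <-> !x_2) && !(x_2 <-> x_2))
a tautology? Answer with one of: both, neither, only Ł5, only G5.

only G5

In Ł5: at x_2 = 1/4 the value is 3/4 — not a tautology.
In G5: every assignment gives 1 — tautology.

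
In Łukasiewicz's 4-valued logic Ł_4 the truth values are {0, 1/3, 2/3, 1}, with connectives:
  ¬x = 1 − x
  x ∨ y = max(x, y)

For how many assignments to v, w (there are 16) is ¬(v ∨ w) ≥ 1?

v = 0, w = 0 ↦ 1  ≥
v = 0, w = 1/3 ↦ 2/3  <
v = 0, w = 2/3 ↦ 1/3  <
v = 0, w = 1 ↦ 0  <
v = 1/3, w = 0 ↦ 2/3  <
v = 1/3, w = 1/3 ↦ 2/3  <
v = 1/3, w = 2/3 ↦ 1/3  <
v = 1/3, w = 1 ↦ 0  <
v = 2/3, w = 0 ↦ 1/3  <
v = 2/3, w = 1/3 ↦ 1/3  <
v = 2/3, w = 2/3 ↦ 1/3  <
v = 2/3, w = 1 ↦ 0  <
v = 1, w = 0 ↦ 0  <
v = 1, w = 1/3 ↦ 0  <
v = 1, w = 2/3 ↦ 0  <
v = 1, w = 1 ↦ 0  <
So 1 of the 16 assignments meets the threshold.

1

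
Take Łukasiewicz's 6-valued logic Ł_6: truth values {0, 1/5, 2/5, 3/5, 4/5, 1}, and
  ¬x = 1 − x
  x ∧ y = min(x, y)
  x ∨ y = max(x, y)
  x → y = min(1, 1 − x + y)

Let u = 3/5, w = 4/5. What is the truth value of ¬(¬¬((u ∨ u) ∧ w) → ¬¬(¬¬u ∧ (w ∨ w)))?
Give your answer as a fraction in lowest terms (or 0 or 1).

0

u ∨ u = 3/5 ∨ 3/5 = 3/5
(u ∨ u) ∧ w = 3/5 ∧ 4/5 = 3/5
¬((u ∨ u) ∧ w) = ¬3/5 = 2/5
¬¬((u ∨ u) ∧ w) = ¬2/5 = 3/5
¬u = ¬3/5 = 2/5
¬¬u = ¬2/5 = 3/5
w ∨ w = 4/5 ∨ 4/5 = 4/5
¬¬u ∧ (w ∨ w) = 3/5 ∧ 4/5 = 3/5
¬(¬¬u ∧ (w ∨ w)) = ¬3/5 = 2/5
¬¬(¬¬u ∧ (w ∨ w)) = ¬2/5 = 3/5
¬¬((u ∨ u) ∧ w) → ¬¬(¬¬u ∧ (w ∨ w)) = 3/5 → 3/5 = 1
¬(¬¬((u ∨ u) ∧ w) → ¬¬(¬¬u ∧ (w ∨ w))) = ¬1 = 0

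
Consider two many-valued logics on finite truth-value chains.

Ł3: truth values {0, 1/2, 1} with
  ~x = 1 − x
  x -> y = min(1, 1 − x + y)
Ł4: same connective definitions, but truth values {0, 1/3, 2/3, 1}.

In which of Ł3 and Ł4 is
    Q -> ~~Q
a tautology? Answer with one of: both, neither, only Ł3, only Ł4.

In Ł3: every assignment gives 1 — tautology.
In Ł4: every assignment gives 1 — tautology.

both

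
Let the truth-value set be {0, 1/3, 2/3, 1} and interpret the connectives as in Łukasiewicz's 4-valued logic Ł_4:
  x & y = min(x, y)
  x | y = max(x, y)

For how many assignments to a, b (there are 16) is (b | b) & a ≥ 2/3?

4

a = 0, b = 0 ↦ 0  <
a = 0, b = 1/3 ↦ 0  <
a = 0, b = 2/3 ↦ 0  <
a = 0, b = 1 ↦ 0  <
a = 1/3, b = 0 ↦ 0  <
a = 1/3, b = 1/3 ↦ 1/3  <
a = 1/3, b = 2/3 ↦ 1/3  <
a = 1/3, b = 1 ↦ 1/3  <
a = 2/3, b = 0 ↦ 0  <
a = 2/3, b = 1/3 ↦ 1/3  <
a = 2/3, b = 2/3 ↦ 2/3  ≥
a = 2/3, b = 1 ↦ 2/3  ≥
a = 1, b = 0 ↦ 0  <
a = 1, b = 1/3 ↦ 1/3  <
a = 1, b = 2/3 ↦ 2/3  ≥
a = 1, b = 1 ↦ 1  ≥
So 4 of the 16 assignments meet the threshold.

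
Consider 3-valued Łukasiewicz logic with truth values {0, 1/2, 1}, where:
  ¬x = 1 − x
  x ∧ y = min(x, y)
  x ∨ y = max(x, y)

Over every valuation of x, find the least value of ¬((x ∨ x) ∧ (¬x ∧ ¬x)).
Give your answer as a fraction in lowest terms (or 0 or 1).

1/2

Take x = 1/2:
x ∨ x = 1/2 ∨ 1/2 = 1/2
¬x = ¬1/2 = 1/2
¬x = ¬1/2 = 1/2
¬x ∧ ¬x = 1/2 ∧ 1/2 = 1/2
(x ∨ x) ∧ (¬x ∧ ¬x) = 1/2 ∧ 1/2 = 1/2
¬((x ∨ x) ∧ (¬x ∧ ¬x)) = ¬1/2 = 1/2
No assignment yields a value below 1/2, so this is the minimum.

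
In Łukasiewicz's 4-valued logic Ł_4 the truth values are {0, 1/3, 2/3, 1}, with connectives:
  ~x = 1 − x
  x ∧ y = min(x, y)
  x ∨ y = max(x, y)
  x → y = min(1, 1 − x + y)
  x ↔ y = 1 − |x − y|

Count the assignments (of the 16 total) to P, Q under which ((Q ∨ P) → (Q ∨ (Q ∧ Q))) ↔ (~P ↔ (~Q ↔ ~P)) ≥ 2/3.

P = 0, Q = 0 ↦ 1  ≥
P = 0, Q = 1/3 ↦ 2/3  ≥
P = 0, Q = 2/3 ↦ 1/3  <
P = 0, Q = 1 ↦ 0  <
P = 1/3, Q = 0 ↦ 2/3  ≥
P = 1/3, Q = 1/3 ↦ 2/3  ≥
P = 1/3, Q = 2/3 ↦ 1  ≥
P = 1/3, Q = 1 ↦ 2/3  ≥
P = 2/3, Q = 0 ↦ 1/3  <
P = 2/3, Q = 1/3 ↦ 1  ≥
P = 2/3, Q = 2/3 ↦ 1/3  <
P = 2/3, Q = 1 ↦ 2/3  ≥
P = 1, Q = 0 ↦ 0  <
P = 1, Q = 1/3 ↦ 2/3  ≥
P = 1, Q = 2/3 ↦ 2/3  ≥
P = 1, Q = 1 ↦ 0  <
So 10 of the 16 assignments meet the threshold.

10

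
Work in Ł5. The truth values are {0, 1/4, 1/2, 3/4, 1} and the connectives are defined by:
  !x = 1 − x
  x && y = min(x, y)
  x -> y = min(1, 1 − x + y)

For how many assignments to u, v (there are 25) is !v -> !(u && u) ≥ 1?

15

value 1: 15 assignments (counts)
value 3/4: 4 assignments
value 1/2: 3 assignments
value 1/4: 2 assignments
value 0: 1 assignment
So 15 of the 25 assignments meet the threshold.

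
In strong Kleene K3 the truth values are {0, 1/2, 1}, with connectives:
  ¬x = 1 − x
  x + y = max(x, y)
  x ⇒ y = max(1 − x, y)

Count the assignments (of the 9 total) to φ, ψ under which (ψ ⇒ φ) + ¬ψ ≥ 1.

5

φ = 0, ψ = 0 ↦ 1  ≥
φ = 0, ψ = 1/2 ↦ 1/2  <
φ = 0, ψ = 1 ↦ 0  <
φ = 1/2, ψ = 0 ↦ 1  ≥
φ = 1/2, ψ = 1/2 ↦ 1/2  <
φ = 1/2, ψ = 1 ↦ 1/2  <
φ = 1, ψ = 0 ↦ 1  ≥
φ = 1, ψ = 1/2 ↦ 1  ≥
φ = 1, ψ = 1 ↦ 1  ≥
So 5 of the 9 assignments meet the threshold.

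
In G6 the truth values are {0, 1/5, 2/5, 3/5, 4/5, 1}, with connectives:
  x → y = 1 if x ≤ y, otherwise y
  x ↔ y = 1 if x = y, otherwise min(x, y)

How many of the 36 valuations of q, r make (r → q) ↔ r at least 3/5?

9

value 1: 1 assignment (counts)
value 4/5: 3 assignments (counts)
value 3/5: 5 assignments (counts)
value 2/5: 7 assignments
value 1/5: 9 assignments
value 0: 11 assignments
So 9 of the 36 assignments meet the threshold.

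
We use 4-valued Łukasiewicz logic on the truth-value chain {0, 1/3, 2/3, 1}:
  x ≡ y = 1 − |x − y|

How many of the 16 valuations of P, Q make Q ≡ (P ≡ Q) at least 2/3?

11

P = 0, Q = 0 ↦ 0  <
P = 0, Q = 1/3 ↦ 2/3  ≥
P = 0, Q = 2/3 ↦ 2/3  ≥
P = 0, Q = 1 ↦ 0  <
P = 1/3, Q = 0 ↦ 1/3  <
P = 1/3, Q = 1/3 ↦ 1/3  <
P = 1/3, Q = 2/3 ↦ 1  ≥
P = 1/3, Q = 1 ↦ 1/3  <
P = 2/3, Q = 0 ↦ 2/3  ≥
P = 2/3, Q = 1/3 ↦ 2/3  ≥
P = 2/3, Q = 2/3 ↦ 2/3  ≥
P = 2/3, Q = 1 ↦ 2/3  ≥
P = 1, Q = 0 ↦ 1  ≥
P = 1, Q = 1/3 ↦ 1  ≥
P = 1, Q = 2/3 ↦ 1  ≥
P = 1, Q = 1 ↦ 1  ≥
So 11 of the 16 assignments meet the threshold.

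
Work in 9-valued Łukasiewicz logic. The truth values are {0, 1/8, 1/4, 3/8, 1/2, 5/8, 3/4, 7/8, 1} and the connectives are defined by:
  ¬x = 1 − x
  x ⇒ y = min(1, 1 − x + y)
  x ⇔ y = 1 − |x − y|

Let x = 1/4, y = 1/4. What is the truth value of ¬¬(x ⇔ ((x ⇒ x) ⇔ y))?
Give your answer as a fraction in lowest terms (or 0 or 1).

x ⇒ x = 1/4 ⇒ 1/4 = 1
(x ⇒ x) ⇔ y = 1 ⇔ 1/4 = 1/4
x ⇔ ((x ⇒ x) ⇔ y) = 1/4 ⇔ 1/4 = 1
¬(x ⇔ ((x ⇒ x) ⇔ y)) = ¬1 = 0
¬¬(x ⇔ ((x ⇒ x) ⇔ y)) = ¬0 = 1

1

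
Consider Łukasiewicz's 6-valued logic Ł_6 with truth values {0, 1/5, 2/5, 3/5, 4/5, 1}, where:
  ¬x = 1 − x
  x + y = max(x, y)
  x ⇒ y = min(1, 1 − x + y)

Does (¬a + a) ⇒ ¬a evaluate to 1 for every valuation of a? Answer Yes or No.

Counterexample: take a = 3/5.
¬a = ¬3/5 = 2/5
¬a + a = 2/5 + 3/5 = 3/5
(¬a + a) ⇒ ¬a = 3/5 ⇒ 2/5 = 4/5
This gives 4/5 ≠ 1.

No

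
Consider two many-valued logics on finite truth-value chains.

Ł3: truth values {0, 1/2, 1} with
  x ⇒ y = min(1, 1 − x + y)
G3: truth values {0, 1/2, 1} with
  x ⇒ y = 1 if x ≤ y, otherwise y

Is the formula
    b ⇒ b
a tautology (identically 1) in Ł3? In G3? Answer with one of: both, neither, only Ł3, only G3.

In Ł3: every assignment gives 1 — tautology.
In G3: every assignment gives 1 — tautology.

both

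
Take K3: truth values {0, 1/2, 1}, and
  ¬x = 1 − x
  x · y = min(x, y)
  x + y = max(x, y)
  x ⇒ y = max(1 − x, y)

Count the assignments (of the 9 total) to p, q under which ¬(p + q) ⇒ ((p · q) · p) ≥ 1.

p = 0, q = 0 ↦ 0  <
p = 0, q = 1/2 ↦ 1/2  <
p = 0, q = 1 ↦ 1  ≥
p = 1/2, q = 0 ↦ 1/2  <
p = 1/2, q = 1/2 ↦ 1/2  <
p = 1/2, q = 1 ↦ 1  ≥
p = 1, q = 0 ↦ 1  ≥
p = 1, q = 1/2 ↦ 1  ≥
p = 1, q = 1 ↦ 1  ≥
So 5 of the 9 assignments meet the threshold.

5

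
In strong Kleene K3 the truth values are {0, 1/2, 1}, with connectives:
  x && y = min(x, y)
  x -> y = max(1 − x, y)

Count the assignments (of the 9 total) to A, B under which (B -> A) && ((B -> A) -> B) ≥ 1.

A = 0, B = 0 ↦ 0  <
A = 0, B = 1/2 ↦ 1/2  <
A = 0, B = 1 ↦ 0  <
A = 1/2, B = 0 ↦ 0  <
A = 1/2, B = 1/2 ↦ 1/2  <
A = 1/2, B = 1 ↦ 1/2  <
A = 1, B = 0 ↦ 0  <
A = 1, B = 1/2 ↦ 1/2  <
A = 1, B = 1 ↦ 1  ≥
So 1 of the 9 assignments meets the threshold.

1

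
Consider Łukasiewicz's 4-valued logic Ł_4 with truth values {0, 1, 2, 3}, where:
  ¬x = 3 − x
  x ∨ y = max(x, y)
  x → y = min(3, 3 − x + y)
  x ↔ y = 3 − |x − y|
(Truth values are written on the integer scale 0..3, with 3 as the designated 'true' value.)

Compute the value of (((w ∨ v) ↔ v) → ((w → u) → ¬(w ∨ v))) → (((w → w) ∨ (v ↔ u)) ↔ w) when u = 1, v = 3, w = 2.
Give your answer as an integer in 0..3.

3

w ∨ v = 2 ∨ 3 = 3
(w ∨ v) ↔ v = 3 ↔ 3 = 3
w → u = 2 → 1 = 2
w ∨ v = 2 ∨ 3 = 3
¬(w ∨ v) = ¬3 = 0
(w → u) → ¬(w ∨ v) = 2 → 0 = 1
((w ∨ v) ↔ v) → ((w → u) → ¬(w ∨ v)) = 3 → 1 = 1
w → w = 2 → 2 = 3
v ↔ u = 3 ↔ 1 = 1
(w → w) ∨ (v ↔ u) = 3 ∨ 1 = 3
((w → w) ∨ (v ↔ u)) ↔ w = 3 ↔ 2 = 2
(((w ∨ v) ↔ v) → ((w → u) → ¬(w ∨ v))) → (((w → w) ∨ (v ↔ u)) ↔ w) = 1 → 2 = 3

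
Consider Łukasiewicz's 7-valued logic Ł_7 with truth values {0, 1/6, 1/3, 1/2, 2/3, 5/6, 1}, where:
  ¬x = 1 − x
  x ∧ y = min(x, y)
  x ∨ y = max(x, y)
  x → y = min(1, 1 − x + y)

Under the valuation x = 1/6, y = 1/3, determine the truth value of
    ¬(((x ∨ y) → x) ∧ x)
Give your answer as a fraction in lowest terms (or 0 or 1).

x ∨ y = 1/6 ∨ 1/3 = 1/3
(x ∨ y) → x = 1/3 → 1/6 = 5/6
((x ∨ y) → x) ∧ x = 5/6 ∧ 1/6 = 1/6
¬(((x ∨ y) → x) ∧ x) = ¬1/6 = 5/6

5/6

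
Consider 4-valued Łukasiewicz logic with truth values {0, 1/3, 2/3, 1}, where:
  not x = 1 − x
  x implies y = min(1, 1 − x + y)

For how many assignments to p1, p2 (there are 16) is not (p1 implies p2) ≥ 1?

1

p1 = 0, p2 = 0 ↦ 0  <
p1 = 0, p2 = 1/3 ↦ 0  <
p1 = 0, p2 = 2/3 ↦ 0  <
p1 = 0, p2 = 1 ↦ 0  <
p1 = 1/3, p2 = 0 ↦ 1/3  <
p1 = 1/3, p2 = 1/3 ↦ 0  <
p1 = 1/3, p2 = 2/3 ↦ 0  <
p1 = 1/3, p2 = 1 ↦ 0  <
p1 = 2/3, p2 = 0 ↦ 2/3  <
p1 = 2/3, p2 = 1/3 ↦ 1/3  <
p1 = 2/3, p2 = 2/3 ↦ 0  <
p1 = 2/3, p2 = 1 ↦ 0  <
p1 = 1, p2 = 0 ↦ 1  ≥
p1 = 1, p2 = 1/3 ↦ 2/3  <
p1 = 1, p2 = 2/3 ↦ 1/3  <
p1 = 1, p2 = 1 ↦ 0  <
So 1 of the 16 assignments meets the threshold.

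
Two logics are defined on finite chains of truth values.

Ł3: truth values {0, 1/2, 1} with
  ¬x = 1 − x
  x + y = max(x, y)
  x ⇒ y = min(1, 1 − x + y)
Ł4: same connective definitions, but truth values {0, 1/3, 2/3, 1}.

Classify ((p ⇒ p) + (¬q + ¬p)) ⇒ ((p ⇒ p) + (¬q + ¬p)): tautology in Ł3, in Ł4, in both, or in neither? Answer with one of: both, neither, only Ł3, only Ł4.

both

In Ł3: every assignment gives 1 — tautology.
In Ł4: every assignment gives 1 — tautology.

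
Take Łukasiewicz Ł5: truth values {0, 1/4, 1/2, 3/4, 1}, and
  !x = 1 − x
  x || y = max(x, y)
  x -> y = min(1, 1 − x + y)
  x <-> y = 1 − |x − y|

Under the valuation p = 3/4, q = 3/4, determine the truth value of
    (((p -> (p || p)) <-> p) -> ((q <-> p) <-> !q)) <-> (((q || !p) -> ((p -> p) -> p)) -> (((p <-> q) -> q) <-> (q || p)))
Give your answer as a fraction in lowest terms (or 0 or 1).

1/2

p || p = 3/4 || 3/4 = 3/4
p -> (p || p) = 3/4 -> 3/4 = 1
(p -> (p || p)) <-> p = 1 <-> 3/4 = 3/4
q <-> p = 3/4 <-> 3/4 = 1
!q = !3/4 = 1/4
(q <-> p) <-> !q = 1 <-> 1/4 = 1/4
((p -> (p || p)) <-> p) -> ((q <-> p) <-> !q) = 3/4 -> 1/4 = 1/2
!p = !3/4 = 1/4
q || !p = 3/4 || 1/4 = 3/4
p -> p = 3/4 -> 3/4 = 1
(p -> p) -> p = 1 -> 3/4 = 3/4
(q || !p) -> ((p -> p) -> p) = 3/4 -> 3/4 = 1
p <-> q = 3/4 <-> 3/4 = 1
(p <-> q) -> q = 1 -> 3/4 = 3/4
q || p = 3/4 || 3/4 = 3/4
((p <-> q) -> q) <-> (q || p) = 3/4 <-> 3/4 = 1
((q || !p) -> ((p -> p) -> p)) -> (((p <-> q) -> q) <-> (q || p)) = 1 -> 1 = 1
(((p -> (p || p)) <-> p) -> ((q <-> p) <-> !q)) <-> (((q || !p) -> ((p -> p) -> p)) -> (((p <-> q) -> q) <-> (q || p))) = 1/2 <-> 1 = 1/2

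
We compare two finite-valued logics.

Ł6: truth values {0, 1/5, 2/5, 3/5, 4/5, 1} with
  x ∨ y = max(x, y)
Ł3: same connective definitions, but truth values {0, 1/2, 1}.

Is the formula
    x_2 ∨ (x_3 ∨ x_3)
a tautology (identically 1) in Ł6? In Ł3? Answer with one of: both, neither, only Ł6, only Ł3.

In Ł6: at x_2 = 0, x_3 = 0 the value is 0 — not a tautology.
In Ł3: at x_2 = 0, x_3 = 0 the value is 0 — not a tautology.

neither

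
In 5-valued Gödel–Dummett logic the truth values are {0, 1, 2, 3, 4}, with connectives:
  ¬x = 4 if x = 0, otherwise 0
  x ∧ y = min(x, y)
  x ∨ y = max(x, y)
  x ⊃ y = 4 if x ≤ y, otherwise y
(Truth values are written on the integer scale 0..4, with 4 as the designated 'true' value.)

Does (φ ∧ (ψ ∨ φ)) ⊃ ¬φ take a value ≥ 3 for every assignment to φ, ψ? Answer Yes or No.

No

Counterexample: take φ = 1, ψ = 0.
ψ ∨ φ = 0 ∨ 1 = 1
φ ∧ (ψ ∨ φ) = 1 ∧ 1 = 1
¬φ = ¬1 = 0
(φ ∧ (ψ ∨ φ)) ⊃ ¬φ = 1 ⊃ 0 = 0
This gives 0, which is below 3.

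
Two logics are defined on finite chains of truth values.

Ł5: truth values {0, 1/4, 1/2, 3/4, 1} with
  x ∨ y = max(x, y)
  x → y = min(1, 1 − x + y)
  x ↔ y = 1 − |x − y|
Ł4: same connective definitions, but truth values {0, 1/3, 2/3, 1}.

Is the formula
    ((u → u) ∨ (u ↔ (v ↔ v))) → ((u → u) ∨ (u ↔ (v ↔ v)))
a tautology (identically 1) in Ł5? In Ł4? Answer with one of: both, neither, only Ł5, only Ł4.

In Ł5: every assignment gives 1 — tautology.
In Ł4: every assignment gives 1 — tautology.

both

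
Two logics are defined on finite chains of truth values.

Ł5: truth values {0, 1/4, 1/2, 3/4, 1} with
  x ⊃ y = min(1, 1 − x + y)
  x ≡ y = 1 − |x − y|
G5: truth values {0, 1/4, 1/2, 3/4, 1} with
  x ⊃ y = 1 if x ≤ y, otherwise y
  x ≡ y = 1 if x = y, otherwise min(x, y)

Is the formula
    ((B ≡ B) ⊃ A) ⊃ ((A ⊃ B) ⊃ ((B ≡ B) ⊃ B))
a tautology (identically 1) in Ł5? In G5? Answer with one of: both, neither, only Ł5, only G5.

both

In Ł5: every assignment gives 1 — tautology.
In G5: every assignment gives 1 — tautology.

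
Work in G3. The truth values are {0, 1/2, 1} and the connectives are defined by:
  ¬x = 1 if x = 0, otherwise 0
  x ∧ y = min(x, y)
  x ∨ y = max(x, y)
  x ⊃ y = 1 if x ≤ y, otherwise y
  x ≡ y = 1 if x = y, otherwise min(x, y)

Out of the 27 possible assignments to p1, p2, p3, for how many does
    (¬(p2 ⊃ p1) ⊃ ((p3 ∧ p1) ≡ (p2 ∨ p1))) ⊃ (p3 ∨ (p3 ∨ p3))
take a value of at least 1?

13

value 1: 13 assignments (counts)
value 1/2: 7 assignments
value 0: 7 assignments
So 13 of the 27 assignments meet the threshold.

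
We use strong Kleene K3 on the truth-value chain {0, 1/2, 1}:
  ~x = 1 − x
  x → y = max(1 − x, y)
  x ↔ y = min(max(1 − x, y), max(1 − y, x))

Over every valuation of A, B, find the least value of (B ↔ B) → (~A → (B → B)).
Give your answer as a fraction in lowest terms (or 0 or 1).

Take A = 0, B = 1/2:
B ↔ B = 1/2 ↔ 1/2 = 1/2
~A = ~0 = 1
B → B = 1/2 → 1/2 = 1/2
~A → (B → B) = 1 → 1/2 = 1/2
(B ↔ B) → (~A → (B → B)) = 1/2 → 1/2 = 1/2
No assignment yields a value below 1/2, so this is the minimum.

1/2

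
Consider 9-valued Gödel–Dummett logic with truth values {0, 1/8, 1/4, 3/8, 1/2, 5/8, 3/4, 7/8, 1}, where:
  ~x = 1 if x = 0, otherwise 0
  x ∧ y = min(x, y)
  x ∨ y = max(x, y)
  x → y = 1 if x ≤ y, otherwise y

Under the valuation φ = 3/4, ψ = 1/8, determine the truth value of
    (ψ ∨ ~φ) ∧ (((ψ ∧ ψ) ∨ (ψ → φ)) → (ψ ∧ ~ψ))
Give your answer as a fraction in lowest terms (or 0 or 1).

~φ = ~3/4 = 0
ψ ∨ ~φ = 1/8 ∨ 0 = 1/8
ψ ∧ ψ = 1/8 ∧ 1/8 = 1/8
ψ → φ = 1/8 → 3/4 = 1
(ψ ∧ ψ) ∨ (ψ → φ) = 1/8 ∨ 1 = 1
~ψ = ~1/8 = 0
ψ ∧ ~ψ = 1/8 ∧ 0 = 0
((ψ ∧ ψ) ∨ (ψ → φ)) → (ψ ∧ ~ψ) = 1 → 0 = 0
(ψ ∨ ~φ) ∧ (((ψ ∧ ψ) ∨ (ψ → φ)) → (ψ ∧ ~ψ)) = 1/8 ∧ 0 = 0

0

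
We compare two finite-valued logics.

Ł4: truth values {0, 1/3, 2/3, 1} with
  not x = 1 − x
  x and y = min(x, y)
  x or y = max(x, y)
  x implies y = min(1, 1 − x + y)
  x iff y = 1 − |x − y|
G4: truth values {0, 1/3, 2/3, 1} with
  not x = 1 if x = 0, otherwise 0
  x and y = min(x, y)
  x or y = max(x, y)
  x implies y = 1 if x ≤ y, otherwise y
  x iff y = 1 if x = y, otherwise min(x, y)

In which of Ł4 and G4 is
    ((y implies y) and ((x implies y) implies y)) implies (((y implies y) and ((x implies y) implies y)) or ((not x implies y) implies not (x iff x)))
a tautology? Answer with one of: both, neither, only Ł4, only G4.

both

In Ł4: every assignment gives 1 — tautology.
In G4: every assignment gives 1 — tautology.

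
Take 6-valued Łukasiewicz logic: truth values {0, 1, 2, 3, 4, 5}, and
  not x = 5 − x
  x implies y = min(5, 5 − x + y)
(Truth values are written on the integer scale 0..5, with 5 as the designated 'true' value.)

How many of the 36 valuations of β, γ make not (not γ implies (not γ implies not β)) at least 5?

value 5: 1 assignment (counts)
value 4: 1 assignment
value 3: 2 assignments
value 2: 2 assignments
value 1: 3 assignments
value 0: 27 assignments
So 1 of the 36 assignments meets the threshold.

1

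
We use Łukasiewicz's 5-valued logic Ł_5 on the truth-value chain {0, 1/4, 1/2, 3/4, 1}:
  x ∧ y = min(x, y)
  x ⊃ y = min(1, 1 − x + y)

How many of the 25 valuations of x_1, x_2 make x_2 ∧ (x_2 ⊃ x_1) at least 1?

1

value 1: 1 assignment (counts)
value 3/4: 4 assignments
value 1/2: 7 assignments
value 1/4: 7 assignments
value 0: 6 assignments
So 1 of the 25 assignments meets the threshold.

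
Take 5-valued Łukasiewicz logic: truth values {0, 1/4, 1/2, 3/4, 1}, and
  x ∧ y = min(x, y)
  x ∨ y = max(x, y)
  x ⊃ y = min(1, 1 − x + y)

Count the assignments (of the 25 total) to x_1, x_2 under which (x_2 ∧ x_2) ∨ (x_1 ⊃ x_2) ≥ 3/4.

value 1: 15 assignments (counts)
value 3/4: 4 assignments (counts)
value 1/2: 3 assignments
value 1/4: 2 assignments
value 0: 1 assignment
So 19 of the 25 assignments meet the threshold.

19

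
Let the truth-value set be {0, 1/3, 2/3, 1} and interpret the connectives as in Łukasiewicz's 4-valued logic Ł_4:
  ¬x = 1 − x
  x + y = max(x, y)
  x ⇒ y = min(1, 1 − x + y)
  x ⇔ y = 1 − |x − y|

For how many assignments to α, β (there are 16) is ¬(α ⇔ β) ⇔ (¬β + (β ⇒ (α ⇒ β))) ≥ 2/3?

6

α = 0, β = 0 ↦ 0  <
α = 0, β = 1/3 ↦ 1/3  <
α = 0, β = 2/3 ↦ 2/3  ≥
α = 0, β = 1 ↦ 1  ≥
α = 1/3, β = 0 ↦ 1/3  <
α = 1/3, β = 1/3 ↦ 0  <
α = 1/3, β = 2/3 ↦ 1/3  <
α = 1/3, β = 1 ↦ 2/3  ≥
α = 2/3, β = 0 ↦ 2/3  ≥
α = 2/3, β = 1/3 ↦ 1/3  <
α = 2/3, β = 2/3 ↦ 0  <
α = 2/3, β = 1 ↦ 1/3  <
α = 1, β = 0 ↦ 1  ≥
α = 1, β = 1/3 ↦ 2/3  ≥
α = 1, β = 2/3 ↦ 1/3  <
α = 1, β = 1 ↦ 0  <
So 6 of the 16 assignments meet the threshold.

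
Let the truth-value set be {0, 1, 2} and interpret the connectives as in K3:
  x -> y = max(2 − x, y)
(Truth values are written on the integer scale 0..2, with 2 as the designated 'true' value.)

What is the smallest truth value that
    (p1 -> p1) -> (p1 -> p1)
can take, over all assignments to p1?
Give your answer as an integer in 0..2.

1

Take p1 = 1:
p1 -> p1 = 1 -> 1 = 1
p1 -> p1 = 1 -> 1 = 1
(p1 -> p1) -> (p1 -> p1) = 1 -> 1 = 1
No assignment yields a value below 1, so this is the minimum.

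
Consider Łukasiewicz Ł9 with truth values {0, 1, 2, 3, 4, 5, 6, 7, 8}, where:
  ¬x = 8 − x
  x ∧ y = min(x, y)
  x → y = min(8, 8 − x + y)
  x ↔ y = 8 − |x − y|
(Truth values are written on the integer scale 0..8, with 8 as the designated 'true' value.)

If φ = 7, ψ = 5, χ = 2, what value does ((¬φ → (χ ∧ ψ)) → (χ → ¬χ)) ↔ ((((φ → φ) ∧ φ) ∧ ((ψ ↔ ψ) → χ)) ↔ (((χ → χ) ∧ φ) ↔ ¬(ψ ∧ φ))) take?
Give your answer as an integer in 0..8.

¬φ = ¬7 = 1
χ ∧ ψ = 2 ∧ 5 = 2
¬φ → (χ ∧ ψ) = 1 → 2 = 8
¬χ = ¬2 = 6
χ → ¬χ = 2 → 6 = 8
(¬φ → (χ ∧ ψ)) → (χ → ¬χ) = 8 → 8 = 8
φ → φ = 7 → 7 = 8
(φ → φ) ∧ φ = 8 ∧ 7 = 7
ψ ↔ ψ = 5 ↔ 5 = 8
(ψ ↔ ψ) → χ = 8 → 2 = 2
((φ → φ) ∧ φ) ∧ ((ψ ↔ ψ) → χ) = 7 ∧ 2 = 2
χ → χ = 2 → 2 = 8
(χ → χ) ∧ φ = 8 ∧ 7 = 7
ψ ∧ φ = 5 ∧ 7 = 5
¬(ψ ∧ φ) = ¬5 = 3
((χ → χ) ∧ φ) ↔ ¬(ψ ∧ φ) = 7 ↔ 3 = 4
(((φ → φ) ∧ φ) ∧ ((ψ ↔ ψ) → χ)) ↔ (((χ → χ) ∧ φ) ↔ ¬(ψ ∧ φ)) = 2 ↔ 4 = 6
((¬φ → (χ ∧ ψ)) → (χ → ¬χ)) ↔ ((((φ → φ) ∧ φ) ∧ ((ψ ↔ ψ) → χ)) ↔ (((χ → χ) ∧ φ) ↔ ¬(ψ ∧ φ))) = 8 ↔ 6 = 6

6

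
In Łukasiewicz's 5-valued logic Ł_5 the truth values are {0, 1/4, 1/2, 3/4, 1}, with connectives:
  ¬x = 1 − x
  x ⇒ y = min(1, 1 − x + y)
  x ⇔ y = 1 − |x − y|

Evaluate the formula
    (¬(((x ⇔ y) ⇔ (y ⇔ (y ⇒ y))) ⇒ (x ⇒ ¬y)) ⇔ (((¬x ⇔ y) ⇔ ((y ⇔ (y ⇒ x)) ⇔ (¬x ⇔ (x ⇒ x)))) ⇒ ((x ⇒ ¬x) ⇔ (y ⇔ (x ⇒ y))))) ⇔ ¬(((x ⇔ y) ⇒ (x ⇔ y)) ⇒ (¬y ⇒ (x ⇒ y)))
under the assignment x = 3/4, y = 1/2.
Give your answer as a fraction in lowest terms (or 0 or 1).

3/4

x ⇔ y = 3/4 ⇔ 1/2 = 3/4
y ⇒ y = 1/2 ⇒ 1/2 = 1
y ⇔ (y ⇒ y) = 1/2 ⇔ 1 = 1/2
(x ⇔ y) ⇔ (y ⇔ (y ⇒ y)) = 3/4 ⇔ 1/2 = 3/4
¬y = ¬1/2 = 1/2
x ⇒ ¬y = 3/4 ⇒ 1/2 = 3/4
((x ⇔ y) ⇔ (y ⇔ (y ⇒ y))) ⇒ (x ⇒ ¬y) = 3/4 ⇒ 3/4 = 1
¬(((x ⇔ y) ⇔ (y ⇔ (y ⇒ y))) ⇒ (x ⇒ ¬y)) = ¬1 = 0
¬x = ¬3/4 = 1/4
¬x ⇔ y = 1/4 ⇔ 1/2 = 3/4
y ⇒ x = 1/2 ⇒ 3/4 = 1
y ⇔ (y ⇒ x) = 1/2 ⇔ 1 = 1/2
¬x = ¬3/4 = 1/4
x ⇒ x = 3/4 ⇒ 3/4 = 1
¬x ⇔ (x ⇒ x) = 1/4 ⇔ 1 = 1/4
(y ⇔ (y ⇒ x)) ⇔ (¬x ⇔ (x ⇒ x)) = 1/2 ⇔ 1/4 = 3/4
(¬x ⇔ y) ⇔ ((y ⇔ (y ⇒ x)) ⇔ (¬x ⇔ (x ⇒ x))) = 3/4 ⇔ 3/4 = 1
¬x = ¬3/4 = 1/4
x ⇒ ¬x = 3/4 ⇒ 1/4 = 1/2
x ⇒ y = 3/4 ⇒ 1/2 = 3/4
y ⇔ (x ⇒ y) = 1/2 ⇔ 3/4 = 3/4
(x ⇒ ¬x) ⇔ (y ⇔ (x ⇒ y)) = 1/2 ⇔ 3/4 = 3/4
((¬x ⇔ y) ⇔ ((y ⇔ (y ⇒ x)) ⇔ (¬x ⇔ (x ⇒ x)))) ⇒ ((x ⇒ ¬x) ⇔ (y ⇔ (x ⇒ y))) = 1 ⇒ 3/4 = 3/4
¬(((x ⇔ y) ⇔ (y ⇔ (y ⇒ y))) ⇒ (x ⇒ ¬y)) ⇔ (((¬x ⇔ y) ⇔ ((y ⇔ (y ⇒ x)) ⇔ (¬x ⇔ (x ⇒ x)))) ⇒ ((x ⇒ ¬x) ⇔ (y ⇔ (x ⇒ y)))) = 0 ⇔ 3/4 = 1/4
x ⇔ y = 3/4 ⇔ 1/2 = 3/4
x ⇔ y = 3/4 ⇔ 1/2 = 3/4
(x ⇔ y) ⇒ (x ⇔ y) = 3/4 ⇒ 3/4 = 1
¬y = ¬1/2 = 1/2
x ⇒ y = 3/4 ⇒ 1/2 = 3/4
¬y ⇒ (x ⇒ y) = 1/2 ⇒ 3/4 = 1
((x ⇔ y) ⇒ (x ⇔ y)) ⇒ (¬y ⇒ (x ⇒ y)) = 1 ⇒ 1 = 1
¬(((x ⇔ y) ⇒ (x ⇔ y)) ⇒ (¬y ⇒ (x ⇒ y))) = ¬1 = 0
(¬(((x ⇔ y) ⇔ (y ⇔ (y ⇒ y))) ⇒ (x ⇒ ¬y)) ⇔ (((¬x ⇔ y) ⇔ ((y ⇔ (y ⇒ x)) ⇔ (¬x ⇔ (x ⇒ x)))) ⇒ ((x ⇒ ¬x) ⇔ (y ⇔ (x ⇒ y))))) ⇔ ¬(((x ⇔ y) ⇒ (x ⇔ y)) ⇒ (¬y ⇒ (x ⇒ y))) = 1/4 ⇔ 0 = 3/4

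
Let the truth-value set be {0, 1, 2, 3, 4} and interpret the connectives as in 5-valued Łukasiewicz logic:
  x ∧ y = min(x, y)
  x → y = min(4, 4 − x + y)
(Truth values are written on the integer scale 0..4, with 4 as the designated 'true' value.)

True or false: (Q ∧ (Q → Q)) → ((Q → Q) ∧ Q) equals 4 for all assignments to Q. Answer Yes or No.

Yes

Q = 0 ↦ 4
Q = 1 ↦ 4
Q = 2 ↦ 4
Q = 3 ↦ 4
Q = 4 ↦ 4
Every assignment gives a value ≥ 4.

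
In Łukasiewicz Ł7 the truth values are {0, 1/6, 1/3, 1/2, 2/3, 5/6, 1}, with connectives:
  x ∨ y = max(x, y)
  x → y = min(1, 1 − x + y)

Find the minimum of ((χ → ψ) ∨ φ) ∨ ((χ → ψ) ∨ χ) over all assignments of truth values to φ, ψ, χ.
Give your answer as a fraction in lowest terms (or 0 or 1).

Take φ = 0, ψ = 0, χ = 1/2:
χ → ψ = 1/2 → 0 = 1/2
(χ → ψ) ∨ φ = 1/2 ∨ 0 = 1/2
χ → ψ = 1/2 → 0 = 1/2
(χ → ψ) ∨ χ = 1/2 ∨ 1/2 = 1/2
((χ → ψ) ∨ φ) ∨ ((χ → ψ) ∨ χ) = 1/2 ∨ 1/2 = 1/2
No assignment yields a value below 1/2, so this is the minimum.

1/2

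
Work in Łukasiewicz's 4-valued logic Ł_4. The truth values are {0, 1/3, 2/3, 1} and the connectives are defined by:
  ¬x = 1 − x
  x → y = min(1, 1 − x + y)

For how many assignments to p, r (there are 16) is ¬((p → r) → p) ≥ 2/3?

7

p = 0, r = 0 ↦ 1  ≥
p = 0, r = 1/3 ↦ 1  ≥
p = 0, r = 2/3 ↦ 1  ≥
p = 0, r = 1 ↦ 1  ≥
p = 1/3, r = 0 ↦ 1/3  <
p = 1/3, r = 1/3 ↦ 2/3  ≥
p = 1/3, r = 2/3 ↦ 2/3  ≥
p = 1/3, r = 1 ↦ 2/3  ≥
p = 2/3, r = 0 ↦ 0  <
p = 2/3, r = 1/3 ↦ 0  <
p = 2/3, r = 2/3 ↦ 1/3  <
p = 2/3, r = 1 ↦ 1/3  <
p = 1, r = 0 ↦ 0  <
p = 1, r = 1/3 ↦ 0  <
p = 1, r = 2/3 ↦ 0  <
p = 1, r = 1 ↦ 0  <
So 7 of the 16 assignments meet the threshold.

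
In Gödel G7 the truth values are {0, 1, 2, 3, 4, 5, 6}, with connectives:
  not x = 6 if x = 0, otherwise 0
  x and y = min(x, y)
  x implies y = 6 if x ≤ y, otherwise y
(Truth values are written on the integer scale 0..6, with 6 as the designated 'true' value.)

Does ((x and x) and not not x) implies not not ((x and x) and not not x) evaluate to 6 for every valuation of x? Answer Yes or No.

x = 0 ↦ 6
x = 1 ↦ 6
x = 2 ↦ 6
x = 3 ↦ 6
x = 4 ↦ 6
x = 5 ↦ 6
x = 6 ↦ 6
Every assignment gives a value ≥ 6.

Yes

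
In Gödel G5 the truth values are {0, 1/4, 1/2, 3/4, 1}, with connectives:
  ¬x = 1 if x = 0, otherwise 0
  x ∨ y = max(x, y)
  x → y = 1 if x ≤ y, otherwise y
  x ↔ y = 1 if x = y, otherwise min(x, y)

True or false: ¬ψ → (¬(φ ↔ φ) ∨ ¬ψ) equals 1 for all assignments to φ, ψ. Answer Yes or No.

At φ = 0, ψ = 1/2, for instance:
¬ψ = ¬1/2 = 0
φ ↔ φ = 0 ↔ 0 = 1
¬(φ ↔ φ) = ¬1 = 0
¬(φ ↔ φ) ∨ ¬ψ = 0 ∨ 0 = 0
¬ψ → (¬(φ ↔ φ) ∨ ¬ψ) = 0 → 0 = 1
and checking the remaining 24 assignments likewise gives ≥ 1 in every case.

Yes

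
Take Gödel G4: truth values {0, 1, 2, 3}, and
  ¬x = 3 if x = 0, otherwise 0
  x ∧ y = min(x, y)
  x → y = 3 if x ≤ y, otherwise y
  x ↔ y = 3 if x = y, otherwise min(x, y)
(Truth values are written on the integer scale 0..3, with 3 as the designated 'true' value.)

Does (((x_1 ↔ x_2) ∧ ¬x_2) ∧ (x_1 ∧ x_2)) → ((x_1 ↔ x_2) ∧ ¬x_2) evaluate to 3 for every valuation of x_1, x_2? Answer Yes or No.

x_1 = 0, x_2 = 0 ↦ 3
x_1 = 0, x_2 = 1 ↦ 3
x_1 = 0, x_2 = 2 ↦ 3
x_1 = 0, x_2 = 3 ↦ 3
x_1 = 1, x_2 = 0 ↦ 3
x_1 = 1, x_2 = 1 ↦ 3
x_1 = 1, x_2 = 2 ↦ 3
x_1 = 1, x_2 = 3 ↦ 3
x_1 = 2, x_2 = 0 ↦ 3
x_1 = 2, x_2 = 1 ↦ 3
x_1 = 2, x_2 = 2 ↦ 3
x_1 = 2, x_2 = 3 ↦ 3
x_1 = 3, x_2 = 0 ↦ 3
x_1 = 3, x_2 = 1 ↦ 3
x_1 = 3, x_2 = 2 ↦ 3
x_1 = 3, x_2 = 3 ↦ 3
Every assignment gives a value ≥ 3.

Yes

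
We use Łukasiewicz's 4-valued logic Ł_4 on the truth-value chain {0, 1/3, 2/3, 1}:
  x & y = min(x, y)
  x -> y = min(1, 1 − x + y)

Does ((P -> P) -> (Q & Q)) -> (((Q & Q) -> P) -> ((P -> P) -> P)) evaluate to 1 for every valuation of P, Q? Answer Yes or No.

P = 0, Q = 0 ↦ 1
P = 0, Q = 1/3 ↦ 1
P = 0, Q = 2/3 ↦ 1
P = 0, Q = 1 ↦ 1
P = 1/3, Q = 0 ↦ 1
P = 1/3, Q = 1/3 ↦ 1
P = 1/3, Q = 2/3 ↦ 1
P = 1/3, Q = 1 ↦ 1
P = 2/3, Q = 0 ↦ 1
P = 2/3, Q = 1/3 ↦ 1
P = 2/3, Q = 2/3 ↦ 1
P = 2/3, Q = 1 ↦ 1
P = 1, Q = 0 ↦ 1
P = 1, Q = 1/3 ↦ 1
P = 1, Q = 2/3 ↦ 1
P = 1, Q = 1 ↦ 1
Every assignment gives a value ≥ 1.

Yes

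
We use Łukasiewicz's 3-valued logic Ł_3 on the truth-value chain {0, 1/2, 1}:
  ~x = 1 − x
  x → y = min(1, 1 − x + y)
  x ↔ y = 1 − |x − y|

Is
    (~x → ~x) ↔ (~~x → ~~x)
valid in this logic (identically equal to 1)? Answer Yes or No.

Yes

x = 0 ↦ 1
x = 1/2 ↦ 1
x = 1 ↦ 1
Every assignment gives a value ≥ 1.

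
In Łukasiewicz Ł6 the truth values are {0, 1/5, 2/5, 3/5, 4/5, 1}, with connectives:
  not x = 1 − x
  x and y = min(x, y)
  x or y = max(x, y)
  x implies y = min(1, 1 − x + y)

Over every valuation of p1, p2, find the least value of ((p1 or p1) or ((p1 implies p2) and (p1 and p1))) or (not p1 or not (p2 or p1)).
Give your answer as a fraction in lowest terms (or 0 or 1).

Take p1 = 2/5, p2 = 0:
p1 or p1 = 2/5 or 2/5 = 2/5
p1 implies p2 = 2/5 implies 0 = 3/5
p1 and p1 = 2/5 and 2/5 = 2/5
(p1 implies p2) and (p1 and p1) = 3/5 and 2/5 = 2/5
(p1 or p1) or ((p1 implies p2) and (p1 and p1)) = 2/5 or 2/5 = 2/5
not p1 = not 2/5 = 3/5
p2 or p1 = 0 or 2/5 = 2/5
not (p2 or p1) = not 2/5 = 3/5
not p1 or not (p2 or p1) = 3/5 or 3/5 = 3/5
((p1 or p1) or ((p1 implies p2) and (p1 and p1))) or (not p1 or not (p2 or p1)) = 2/5 or 3/5 = 3/5
No assignment yields a value below 3/5, so this is the minimum.

3/5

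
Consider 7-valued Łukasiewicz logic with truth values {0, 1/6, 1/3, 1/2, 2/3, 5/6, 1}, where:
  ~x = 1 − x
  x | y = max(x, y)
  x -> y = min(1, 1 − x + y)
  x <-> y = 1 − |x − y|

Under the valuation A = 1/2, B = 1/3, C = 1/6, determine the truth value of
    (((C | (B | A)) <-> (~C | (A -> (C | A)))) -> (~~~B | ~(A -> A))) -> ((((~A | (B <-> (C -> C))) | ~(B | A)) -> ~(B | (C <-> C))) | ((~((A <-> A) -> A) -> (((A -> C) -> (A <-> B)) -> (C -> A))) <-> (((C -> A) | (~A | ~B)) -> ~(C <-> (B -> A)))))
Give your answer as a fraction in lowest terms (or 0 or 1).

B | A = 1/3 | 1/2 = 1/2
C | (B | A) = 1/6 | 1/2 = 1/2
~C = ~1/6 = 5/6
C | A = 1/6 | 1/2 = 1/2
A -> (C | A) = 1/2 -> 1/2 = 1
~C | (A -> (C | A)) = 5/6 | 1 = 1
(C | (B | A)) <-> (~C | (A -> (C | A))) = 1/2 <-> 1 = 1/2
~B = ~1/3 = 2/3
~~B = ~2/3 = 1/3
~~~B = ~1/3 = 2/3
A -> A = 1/2 -> 1/2 = 1
~(A -> A) = ~1 = 0
~~~B | ~(A -> A) = 2/3 | 0 = 2/3
((C | (B | A)) <-> (~C | (A -> (C | A)))) -> (~~~B | ~(A -> A)) = 1/2 -> 2/3 = 1
~A = ~1/2 = 1/2
C -> C = 1/6 -> 1/6 = 1
B <-> (C -> C) = 1/3 <-> 1 = 1/3
~A | (B <-> (C -> C)) = 1/2 | 1/3 = 1/2
B | A = 1/3 | 1/2 = 1/2
~(B | A) = ~1/2 = 1/2
(~A | (B <-> (C -> C))) | ~(B | A) = 1/2 | 1/2 = 1/2
C <-> C = 1/6 <-> 1/6 = 1
B | (C <-> C) = 1/3 | 1 = 1
~(B | (C <-> C)) = ~1 = 0
((~A | (B <-> (C -> C))) | ~(B | A)) -> ~(B | (C <-> C)) = 1/2 -> 0 = 1/2
A <-> A = 1/2 <-> 1/2 = 1
(A <-> A) -> A = 1 -> 1/2 = 1/2
~((A <-> A) -> A) = ~1/2 = 1/2
A -> C = 1/2 -> 1/6 = 2/3
A <-> B = 1/2 <-> 1/3 = 5/6
(A -> C) -> (A <-> B) = 2/3 -> 5/6 = 1
C -> A = 1/6 -> 1/2 = 1
((A -> C) -> (A <-> B)) -> (C -> A) = 1 -> 1 = 1
~((A <-> A) -> A) -> (((A -> C) -> (A <-> B)) -> (C -> A)) = 1/2 -> 1 = 1
C -> A = 1/6 -> 1/2 = 1
~A = ~1/2 = 1/2
~B = ~1/3 = 2/3
~A | ~B = 1/2 | 2/3 = 2/3
(C -> A) | (~A | ~B) = 1 | 2/3 = 1
B -> A = 1/3 -> 1/2 = 1
C <-> (B -> A) = 1/6 <-> 1 = 1/6
~(C <-> (B -> A)) = ~1/6 = 5/6
((C -> A) | (~A | ~B)) -> ~(C <-> (B -> A)) = 1 -> 5/6 = 5/6
(~((A <-> A) -> A) -> (((A -> C) -> (A <-> B)) -> (C -> A))) <-> (((C -> A) | (~A | ~B)) -> ~(C <-> (B -> A))) = 1 <-> 5/6 = 5/6
(((~A | (B <-> (C -> C))) | ~(B | A)) -> ~(B | (C <-> C))) | ((~((A <-> A) -> A) -> (((A -> C) -> (A <-> B)) -> (C -> A))) <-> (((C -> A) | (~A | ~B)) -> ~(C <-> (B -> A)))) = 1/2 | 5/6 = 5/6
(((C | (B | A)) <-> (~C | (A -> (C | A)))) -> (~~~B | ~(A -> A))) -> ((((~A | (B <-> (C -> C))) | ~(B | A)) -> ~(B | (C <-> C))) | ((~((A <-> A) -> A) -> (((A -> C) -> (A <-> B)) -> (C -> A))) <-> (((C -> A) | (~A | ~B)) -> ~(C <-> (B -> A))))) = 1 -> 5/6 = 5/6

5/6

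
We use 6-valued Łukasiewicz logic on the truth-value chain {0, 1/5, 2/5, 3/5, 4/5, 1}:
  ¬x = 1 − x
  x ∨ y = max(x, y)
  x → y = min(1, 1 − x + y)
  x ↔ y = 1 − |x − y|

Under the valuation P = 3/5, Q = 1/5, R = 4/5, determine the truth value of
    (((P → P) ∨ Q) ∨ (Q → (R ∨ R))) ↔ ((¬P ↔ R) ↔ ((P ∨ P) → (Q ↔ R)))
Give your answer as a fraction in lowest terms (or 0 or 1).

P → P = 3/5 → 3/5 = 1
(P → P) ∨ Q = 1 ∨ 1/5 = 1
R ∨ R = 4/5 ∨ 4/5 = 4/5
Q → (R ∨ R) = 1/5 → 4/5 = 1
((P → P) ∨ Q) ∨ (Q → (R ∨ R)) = 1 ∨ 1 = 1
¬P = ¬3/5 = 2/5
¬P ↔ R = 2/5 ↔ 4/5 = 3/5
P ∨ P = 3/5 ∨ 3/5 = 3/5
Q ↔ R = 1/5 ↔ 4/5 = 2/5
(P ∨ P) → (Q ↔ R) = 3/5 → 2/5 = 4/5
(¬P ↔ R) ↔ ((P ∨ P) → (Q ↔ R)) = 3/5 ↔ 4/5 = 4/5
(((P → P) ∨ Q) ∨ (Q → (R ∨ R))) ↔ ((¬P ↔ R) ↔ ((P ∨ P) → (Q ↔ R))) = 1 ↔ 4/5 = 4/5

4/5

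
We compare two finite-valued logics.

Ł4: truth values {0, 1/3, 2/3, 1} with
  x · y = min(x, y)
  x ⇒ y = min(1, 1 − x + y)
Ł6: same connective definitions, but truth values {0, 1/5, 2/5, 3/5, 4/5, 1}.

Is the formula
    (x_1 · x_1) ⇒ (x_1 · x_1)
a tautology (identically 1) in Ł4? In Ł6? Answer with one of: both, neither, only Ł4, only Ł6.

In Ł4: every assignment gives 1 — tautology.
In Ł6: every assignment gives 1 — tautology.

both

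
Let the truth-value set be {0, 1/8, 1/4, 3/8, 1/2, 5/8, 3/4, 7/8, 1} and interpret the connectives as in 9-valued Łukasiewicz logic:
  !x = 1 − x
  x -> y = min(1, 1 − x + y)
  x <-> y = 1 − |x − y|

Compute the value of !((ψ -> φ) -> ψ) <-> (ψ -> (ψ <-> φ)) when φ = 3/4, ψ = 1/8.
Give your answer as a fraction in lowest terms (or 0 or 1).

ψ -> φ = 1/8 -> 3/4 = 1
(ψ -> φ) -> ψ = 1 -> 1/8 = 1/8
!((ψ -> φ) -> ψ) = !1/8 = 7/8
ψ <-> φ = 1/8 <-> 3/4 = 3/8
ψ -> (ψ <-> φ) = 1/8 -> 3/8 = 1
!((ψ -> φ) -> ψ) <-> (ψ -> (ψ <-> φ)) = 7/8 <-> 1 = 7/8

7/8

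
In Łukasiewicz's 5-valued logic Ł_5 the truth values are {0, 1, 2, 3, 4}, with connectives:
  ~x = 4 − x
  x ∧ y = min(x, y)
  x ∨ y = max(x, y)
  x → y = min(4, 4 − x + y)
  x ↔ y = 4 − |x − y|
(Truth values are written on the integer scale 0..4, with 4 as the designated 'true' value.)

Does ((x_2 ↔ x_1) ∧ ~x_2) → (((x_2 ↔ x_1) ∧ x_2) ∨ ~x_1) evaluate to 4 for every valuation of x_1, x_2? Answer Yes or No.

Counterexample: take x_1 = 2, x_2 = 1.
x_2 ↔ x_1 = 1 ↔ 2 = 3
~x_2 = ~1 = 3
(x_2 ↔ x_1) ∧ ~x_2 = 3 ∧ 3 = 3
x_2 ↔ x_1 = 1 ↔ 2 = 3
(x_2 ↔ x_1) ∧ x_2 = 3 ∧ 1 = 1
~x_1 = ~2 = 2
((x_2 ↔ x_1) ∧ x_2) ∨ ~x_1 = 1 ∨ 2 = 2
((x_2 ↔ x_1) ∧ ~x_2) → (((x_2 ↔ x_1) ∧ x_2) ∨ ~x_1) = 3 → 2 = 3
This gives 3 ≠ 4.

No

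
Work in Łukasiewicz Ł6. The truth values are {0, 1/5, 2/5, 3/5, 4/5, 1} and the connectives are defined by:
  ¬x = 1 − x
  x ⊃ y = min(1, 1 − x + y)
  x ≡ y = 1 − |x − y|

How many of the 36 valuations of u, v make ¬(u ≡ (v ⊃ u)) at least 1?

value 1: 1 assignment (counts)
value 4/5: 3 assignments
value 3/5: 5 assignments
value 2/5: 7 assignments
value 1/5: 9 assignments
value 0: 11 assignments
So 1 of the 36 assignments meets the threshold.

1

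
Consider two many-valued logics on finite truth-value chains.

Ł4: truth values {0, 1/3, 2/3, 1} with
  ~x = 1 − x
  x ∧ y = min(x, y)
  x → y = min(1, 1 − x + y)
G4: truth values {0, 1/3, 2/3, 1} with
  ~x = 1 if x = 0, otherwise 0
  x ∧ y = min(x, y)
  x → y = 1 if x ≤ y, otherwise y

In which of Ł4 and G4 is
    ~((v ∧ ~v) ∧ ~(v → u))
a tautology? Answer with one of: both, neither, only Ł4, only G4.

In Ł4: at u = 0, v = 1/3 the value is 2/3 — not a tautology.
In G4: every assignment gives 1 — tautology.

only G4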